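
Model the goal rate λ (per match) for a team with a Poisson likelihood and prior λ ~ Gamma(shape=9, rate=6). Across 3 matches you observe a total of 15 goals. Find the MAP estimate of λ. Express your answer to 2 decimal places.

Σxᵢ = 15, n = 3.
Posterior ∝ λ^8e^(−6λ) · λ^15e^(−3λ) = λ^23e^(−9λ), i.e. Gamma(shape=24, rate=9).
The mode of a Gamma(a, b) with a ≥ 1 (shape–rate) is (a−1)/b = 23/9 ≈ 2.56.

λ̂_MAP = 2.56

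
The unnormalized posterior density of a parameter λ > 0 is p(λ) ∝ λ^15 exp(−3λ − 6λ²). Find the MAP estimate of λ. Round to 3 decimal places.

λ̂_MAP = 1.000

ℓ'(λ) = 15/λ − 3 − 12λ. Setting this to zero and multiplying by λ: 12λ² + 3λ − 15 = 0.
λ = (−3 + √(3² + 4·12·15)) / (2·12) = (−3 + √729) / 24 = (−3 + 27)/24 = 1.
ℓ''(λ) = −15/λ² − 12 < 0, confirming a maximum.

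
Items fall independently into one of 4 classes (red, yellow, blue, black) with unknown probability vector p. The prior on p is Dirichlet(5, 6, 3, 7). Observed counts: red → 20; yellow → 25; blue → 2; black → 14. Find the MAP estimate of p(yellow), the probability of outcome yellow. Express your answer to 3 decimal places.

The posterior is Dirichlet(αᵢ + nᵢ) = Dirichlet(25, 31, 5, 21).
For a Dirichlet(a₁,…,a_K) with all aᵢ > 1, the mode has j-th component (aⱼ − 1)/(Σaᵢ − K).
Here Σaᵢ = 82 and K = 4, so p(yellow) = (31 − 1)/(82 − 4) = 30/78 ≈ 0.385.

MAP estimate of p(yellow) = 0.385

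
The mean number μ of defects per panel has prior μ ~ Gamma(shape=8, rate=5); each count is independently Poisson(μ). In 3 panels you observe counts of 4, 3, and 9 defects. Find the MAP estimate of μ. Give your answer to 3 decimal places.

μ̂_MAP = 2.875

Σxᵢ = 4+3+9 = 16, with n = 3.
Posterior ∝ μ^7e^(−5μ) · μ^16e^(−3μ) = μ^23e^(−8μ), i.e. Gamma(shape=24, rate=8).
The mode of a Gamma(a, b) with a ≥ 1 (shape–rate) is (a−1)/b = 23/8 ≈ 2.875.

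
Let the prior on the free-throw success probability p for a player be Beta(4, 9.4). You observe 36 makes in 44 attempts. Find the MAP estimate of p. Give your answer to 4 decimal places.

p̂_MAP = 0.7040

Prior: Beta(4, 9.4).
Data: 36 successes in 44 trials. The binomial likelihood contributes p^36(1−p)^8, so the posterior is Beta(4+36, 9.4+8) = Beta(40, 17.4).
For Beta(a, b) with a, b > 1 the mode is (a−1)/(a+b−2) = 39/55.4 ≈ 0.7040.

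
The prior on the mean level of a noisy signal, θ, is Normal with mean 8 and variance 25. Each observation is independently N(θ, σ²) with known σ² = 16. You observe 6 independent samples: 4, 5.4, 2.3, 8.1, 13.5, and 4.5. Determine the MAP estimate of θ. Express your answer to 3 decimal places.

n = 6; x̄ = (4 + 5.4 + 2.3 + 8.1 + 13.5 + 4.5)/6 = 37.8/6 = 6.3.
For a Normal prior and Normal likelihood with known variance, the posterior is Normal; its mode equals its mean, the precision-weighted average.
Prior precision 1/σ₀² = 1/25 = 0.04; data precision n/σ² = 6/16 = 0.375.
θ̂ = (0.04·8 + 0.375·6.3) / (0.04 + 0.375) = 2.6825/0.415 = 1073/166 ≈ 6.464.

θ̂_MAP = 6.464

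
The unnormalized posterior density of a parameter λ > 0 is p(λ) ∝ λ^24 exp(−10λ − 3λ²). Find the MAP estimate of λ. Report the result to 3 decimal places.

ℓ'(λ) = 24/λ − 10 − 6λ. Setting this to zero and multiplying by λ: 6λ² + 10λ − 24 = 0.
λ = (−10 + √(10² + 4·6·24)) / (2·6) = (−10 + √676) / 12 = (−10 + 26)/12 = 4/3.
ℓ''(λ) = −24/λ² − 6 < 0, confirming a maximum.

λ̂_MAP = 1.333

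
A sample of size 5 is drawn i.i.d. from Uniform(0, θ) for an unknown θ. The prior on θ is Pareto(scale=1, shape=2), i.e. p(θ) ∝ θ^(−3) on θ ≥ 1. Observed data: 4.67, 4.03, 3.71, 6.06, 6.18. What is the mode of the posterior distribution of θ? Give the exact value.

The Uniform(0, θ) likelihood is θ^(−n) for θ ≥ max(xᵢ), zero otherwise. Here max(xᵢ) = 6.18.
Posterior ∝ θ^(−3) · θ^(−5) = θ^(−8) on θ ≥ max(1, 6.18) = 6.18.
This density is strictly decreasing in θ, so the posterior mode lies at the lower boundary of the support.

θ̂_MAP = 6.18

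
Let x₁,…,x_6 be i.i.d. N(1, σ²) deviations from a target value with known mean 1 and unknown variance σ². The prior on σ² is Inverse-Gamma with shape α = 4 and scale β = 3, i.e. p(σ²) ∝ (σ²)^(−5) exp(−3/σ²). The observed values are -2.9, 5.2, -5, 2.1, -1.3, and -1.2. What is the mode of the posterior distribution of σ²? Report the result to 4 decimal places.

σ̂²_MAP = 5.3869

Sum of squared deviations about the known mean: SS = (-2.9−1)² + (5.2−1)² + (-5−1)² + (2.1−1)² + (-1.3−1)² + (-1.2−1)² = 80.19.
The Normal likelihood contributes (σ²)^(−n/2) exp(−SS/(2σ²)), so the posterior is Inverse-Gamma(α + n/2, β + SS/2) = Inverse-Gamma(7, 43.095).
The mode of Inverse-Gamma(a, b) is b/(a+1) = 43.095/8 ≈ 5.3869.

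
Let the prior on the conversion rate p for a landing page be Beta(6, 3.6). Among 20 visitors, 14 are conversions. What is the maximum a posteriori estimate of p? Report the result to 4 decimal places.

Prior: Beta(6, 3.6).
Data: 14 successes in 20 trials. The binomial likelihood contributes p^14(1−p)^6, so the posterior is Beta(6+14, 3.6+6) = Beta(20, 9.6).
For Beta(a, b) with a, b > 1 the mode is (a−1)/(a+b−2) = 19/27.6 ≈ 0.6884.

p̂_MAP = 0.6884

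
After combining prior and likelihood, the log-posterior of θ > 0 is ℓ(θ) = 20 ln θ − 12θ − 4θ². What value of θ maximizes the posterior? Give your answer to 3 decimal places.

θ̂_MAP = 1.000

ℓ'(θ) = 20/θ − 12 − 8θ. Setting this to zero and multiplying by θ: 8θ² + 12θ − 20 = 0.
θ = (−12 + √(12² + 4·8·20)) / (2·8) = (−12 + √784) / 16 = (−12 + 28)/16 = 1.
ℓ''(θ) = −20/θ² − 8 < 0, confirming a maximum.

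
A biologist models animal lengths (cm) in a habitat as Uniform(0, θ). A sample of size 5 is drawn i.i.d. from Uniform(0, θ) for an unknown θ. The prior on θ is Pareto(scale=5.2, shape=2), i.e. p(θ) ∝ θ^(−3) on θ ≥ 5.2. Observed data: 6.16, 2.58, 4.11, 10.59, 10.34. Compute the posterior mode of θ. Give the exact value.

The Uniform(0, θ) likelihood is θ^(−n) for θ ≥ max(xᵢ), zero otherwise. Here max(xᵢ) = 10.59.
Posterior ∝ θ^(−3) · θ^(−5) = θ^(−8) on θ ≥ max(5.2, 10.59) = 10.59.
This density is strictly decreasing in θ, so the posterior mode lies at the lower boundary of the support.

θ̂_MAP = 10.59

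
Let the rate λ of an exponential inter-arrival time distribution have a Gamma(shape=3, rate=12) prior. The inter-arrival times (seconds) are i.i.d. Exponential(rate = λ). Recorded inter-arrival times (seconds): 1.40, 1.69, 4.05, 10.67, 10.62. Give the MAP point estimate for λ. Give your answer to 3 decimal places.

λ̂_MAP = 0.173

The Exponential(rate=λ) likelihood is ∝ λ^n e^(−λΣtᵢ). Here n = 5 and Σtᵢ = 1.40 + 1.69 + 4.05 + 10.67 + 10.62 = 28.43.
Posterior ∝ λ^2e^(−12λ) · λ^5e^(−28.43λ) = λ^7e^(−40.43λ), i.e. Gamma(8, 40.43).
Mode = (a−1)/b = 7/40.43 ≈ 0.173.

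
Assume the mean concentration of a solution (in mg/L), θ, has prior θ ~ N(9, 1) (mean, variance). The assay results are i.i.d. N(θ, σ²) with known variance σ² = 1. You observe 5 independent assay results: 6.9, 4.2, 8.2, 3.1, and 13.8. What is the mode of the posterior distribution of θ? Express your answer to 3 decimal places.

θ̂_MAP = 7.533

n = 5; x̄ = (6.9 + 4.2 + 8.2 + 3.1 + 13.8)/5 = 36.2/5 = 7.24.
For a Normal prior and Normal likelihood with known variance, the posterior is Normal; its mode equals its mean, the precision-weighted average.
Prior precision 1/σ₀² = 1/1 = 1; data precision n/σ² = 5/1 = 5.
θ̂ = (1·9 + 5·7.24) / (1 + 5) = 45.2/6 = 113/15 ≈ 7.533.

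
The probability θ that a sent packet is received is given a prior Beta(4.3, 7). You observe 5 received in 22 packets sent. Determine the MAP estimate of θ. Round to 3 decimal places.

θ̂_MAP = 0.265

Prior: Beta(4.3, 7).
Data: 5 successes in 22 trials. The binomial likelihood contributes θ^5(1−θ)^17, so the posterior is Beta(4.3+5, 7+17) = Beta(9.3, 24).
For Beta(a, b) with a, b > 1 the mode is (a−1)/(a+b−2) = 8.3/31.3 ≈ 0.265.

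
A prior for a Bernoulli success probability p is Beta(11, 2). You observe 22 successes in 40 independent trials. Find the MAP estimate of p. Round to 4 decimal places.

Prior: Beta(11, 2).
Data: 22 successes in 40 trials. The binomial likelihood contributes p^22(1−p)^18, so the posterior is Beta(11+22, 2+18) = Beta(33, 20).
For Beta(a, b) with a, b > 1 the mode is (a−1)/(a+b−2) = 32/51 ≈ 0.6275.

p̂_MAP = 0.6275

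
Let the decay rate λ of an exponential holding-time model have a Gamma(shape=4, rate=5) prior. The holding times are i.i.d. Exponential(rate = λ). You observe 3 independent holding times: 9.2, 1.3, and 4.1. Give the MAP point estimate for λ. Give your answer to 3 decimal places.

λ̂_MAP = 0.306

The Exponential(rate=λ) likelihood is ∝ λ^n e^(−λΣtᵢ). Here n = 3 and Σtᵢ = 9.2 + 1.3 + 4.1 = 14.6.
Posterior ∝ λ^3e^(−5λ) · λ^3e^(−14.6λ) = λ^6e^(−19.6λ), i.e. Gamma(7, 19.6).
Mode = (a−1)/b = 6/19.6 ≈ 0.306.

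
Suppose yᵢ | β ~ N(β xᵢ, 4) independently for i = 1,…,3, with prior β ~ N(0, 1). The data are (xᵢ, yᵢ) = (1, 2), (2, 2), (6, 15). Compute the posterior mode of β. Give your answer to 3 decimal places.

log p(β | y) = −Σ(yᵢ − βxᵢ)²/(2·4) − β²/(2·1) + const.
Setting the derivative to zero: Σxᵢ(yᵢ − βxᵢ)/4 − β/1 = 0, so β = Σxᵢyᵢ / (Σxᵢ² + σ²/τ²).
Σxᵢyᵢ = 1·2 + 2·2 + 6·15 = 96; Σxᵢ² = 41; σ²/τ² = 4.
β̂_MAP = 96 / (41 + 4) = 96/45 ≈ 2.133.

β̂_MAP = 2.133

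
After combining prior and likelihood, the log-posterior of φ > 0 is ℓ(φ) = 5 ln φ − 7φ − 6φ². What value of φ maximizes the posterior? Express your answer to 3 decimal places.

φ̂_MAP = 0.417

ℓ'(φ) = 5/φ − 7 − 12φ. Setting this to zero and multiplying by φ: 12φ² + 7φ − 5 = 0.
φ = (−7 + √(7² + 4·12·5)) / (2·12) = (−7 + √289) / 24 = (−7 + 17)/24 = 5/12.
ℓ''(φ) = −5/φ² − 12 < 0, confirming a maximum.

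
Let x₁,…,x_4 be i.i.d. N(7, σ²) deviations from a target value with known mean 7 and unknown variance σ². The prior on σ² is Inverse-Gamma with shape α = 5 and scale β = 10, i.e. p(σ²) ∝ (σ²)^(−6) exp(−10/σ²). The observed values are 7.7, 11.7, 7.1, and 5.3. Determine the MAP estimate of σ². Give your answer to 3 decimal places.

σ̂²_MAP = 2.843

Sum of squared deviations about the known mean: SS = (7.7−7)² + (11.7−7)² + (7.1−7)² + (5.3−7)² = 25.48.
The Normal likelihood contributes (σ²)^(−n/2) exp(−SS/(2σ²)), so the posterior is Inverse-Gamma(α + n/2, β + SS/2) = Inverse-Gamma(7, 22.74).
The mode of Inverse-Gamma(a, b) is b/(a+1) = 22.74/8 ≈ 2.843.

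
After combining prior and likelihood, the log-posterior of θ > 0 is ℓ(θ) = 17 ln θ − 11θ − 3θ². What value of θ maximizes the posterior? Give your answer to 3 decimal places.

θ̂_MAP = 1.000

ℓ'(θ) = 17/θ − 11 − 6θ. Setting this to zero and multiplying by θ: 6θ² + 11θ − 17 = 0.
θ = (−11 + √(11² + 4·6·17)) / (2·6) = (−11 + √529) / 12 = (−11 + 23)/12 = 1.
ℓ''(θ) = −17/θ² − 6 < 0, confirming a maximum.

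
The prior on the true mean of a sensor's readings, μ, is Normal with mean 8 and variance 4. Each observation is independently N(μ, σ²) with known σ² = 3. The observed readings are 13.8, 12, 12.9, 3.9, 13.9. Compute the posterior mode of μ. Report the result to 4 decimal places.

n = 5; x̄ = (13.8 + 12 + 12.9 + 3.9 + 13.9)/5 = 56.5/5 = 11.3.
For a Normal prior and Normal likelihood with known variance, the posterior is Normal; its mode equals its mean, the precision-weighted average.
Prior precision 1/σ₀² = 1/4 = 0.25; data precision n/σ² = 5/3.
μ̂ = (0.25·8 + (5/3)·11.3) / (0.25 + 5/3) = (125/6)/(23/12) = 250/23 ≈ 10.8696.

μ̂_MAP = 10.8696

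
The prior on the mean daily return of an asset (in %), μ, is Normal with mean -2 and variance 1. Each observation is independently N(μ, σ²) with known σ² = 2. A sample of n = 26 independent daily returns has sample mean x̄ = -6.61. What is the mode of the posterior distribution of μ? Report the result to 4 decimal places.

n = 26, x̄ = -6.61.
For a Normal prior and Normal likelihood with known variance, the posterior is Normal; its mode equals its mean, the precision-weighted average.
Prior precision 1/σ₀² = 1/1 = 1; data precision n/σ² = 26/2 = 13.
μ̂ = (1·(-2) + 13·(-6.61)) / (1 + 13) = (-87.93)/14 = -8793/1400 ≈ -6.2807.

μ̂_MAP = -6.2807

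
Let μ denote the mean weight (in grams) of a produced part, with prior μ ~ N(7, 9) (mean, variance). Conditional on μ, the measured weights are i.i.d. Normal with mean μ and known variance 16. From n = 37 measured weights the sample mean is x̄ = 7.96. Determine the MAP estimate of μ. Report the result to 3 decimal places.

μ̂_MAP = 7.916

n = 37, x̄ = 7.96.
For a Normal prior and Normal likelihood with known variance, the posterior is Normal; its mode equals its mean, the precision-weighted average.
Prior precision 1/σ₀² = 1/9; data precision n/σ² = 37/16 = 2.3125.
μ̂ = ((1/9)·7 + 2.3125·7.96) / (1/9 + 2.3125) = (69067/3600)/(349/144) = 69067/8725 ≈ 7.916.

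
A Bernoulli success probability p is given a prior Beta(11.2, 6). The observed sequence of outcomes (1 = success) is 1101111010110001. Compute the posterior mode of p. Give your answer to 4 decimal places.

Prior: Beta(11.2, 6).
Data: 10 successes in 16 trials (from the sequence). The binomial likelihood contributes p^10(1−p)^6, so the posterior is Beta(11.2+10, 6+6) = Beta(21.2, 12).
For Beta(a, b) with a, b > 1 the mode is (a−1)/(a+b−2) = 20.2/31.2 ≈ 0.6474.

p̂_MAP = 0.6474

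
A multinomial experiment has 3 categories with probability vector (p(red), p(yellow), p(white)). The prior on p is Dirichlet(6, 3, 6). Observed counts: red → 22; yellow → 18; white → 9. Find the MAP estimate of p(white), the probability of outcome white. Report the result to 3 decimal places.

MAP estimate of p(white) = 0.230

The posterior is Dirichlet(αᵢ + nᵢ) = Dirichlet(28, 21, 15).
For a Dirichlet(a₁,…,a_K) with all aᵢ > 1, the mode has j-th component (aⱼ − 1)/(Σaᵢ − K).
Here Σaᵢ = 64 and K = 3, so p(white) = (15 − 1)/(64 − 3) = 14/61 ≈ 0.230.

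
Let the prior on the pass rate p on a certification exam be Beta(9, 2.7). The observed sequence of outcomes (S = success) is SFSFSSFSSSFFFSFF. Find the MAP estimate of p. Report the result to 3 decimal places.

Prior: Beta(9, 2.7).
Data: 8 successes in 16 trials (from the sequence). The binomial likelihood contributes p^8(1−p)^8, so the posterior is Beta(9+8, 2.7+8) = Beta(17, 10.7).
For Beta(a, b) with a, b > 1 the mode is (a−1)/(a+b−2) = 16/25.7 ≈ 0.623.

p̂_MAP = 0.623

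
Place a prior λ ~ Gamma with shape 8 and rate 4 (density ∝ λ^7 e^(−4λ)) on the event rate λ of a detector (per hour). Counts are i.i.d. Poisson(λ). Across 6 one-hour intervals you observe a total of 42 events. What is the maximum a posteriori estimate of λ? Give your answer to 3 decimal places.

Σxᵢ = 42, n = 6.
Posterior ∝ λ^7e^(−4λ) · λ^42e^(−6λ) = λ^49e^(−10λ), i.e. Gamma(shape=50, rate=10).
The mode of a Gamma(a, b) with a ≥ 1 (shape–rate) is (a−1)/b = 49/10 ≈ 4.900.

λ̂_MAP = 4.900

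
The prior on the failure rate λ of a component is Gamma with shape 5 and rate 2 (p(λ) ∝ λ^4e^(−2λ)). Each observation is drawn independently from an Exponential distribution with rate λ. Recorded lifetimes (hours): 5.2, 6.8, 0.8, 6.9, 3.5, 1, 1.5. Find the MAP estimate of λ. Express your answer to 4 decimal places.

The Exponential(rate=λ) likelihood is ∝ λ^n e^(−λΣtᵢ). Here n = 7 and Σtᵢ = 5.2 + 6.8 + 0.8 + 6.9 + 3.5 + 1 + 1.5 = 25.7.
Posterior ∝ λ^4e^(−2λ) · λ^7e^(−25.7λ) = λ^11e^(−27.7λ), i.e. Gamma(12, 27.7).
Mode = (a−1)/b = 11/27.7 ≈ 0.3971.

λ̂_MAP = 0.3971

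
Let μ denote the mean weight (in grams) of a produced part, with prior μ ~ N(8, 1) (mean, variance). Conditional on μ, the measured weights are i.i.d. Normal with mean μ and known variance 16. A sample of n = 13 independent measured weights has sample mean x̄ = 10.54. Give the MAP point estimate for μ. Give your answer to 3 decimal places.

μ̂_MAP = 9.139

n = 13, x̄ = 10.54.
For a Normal prior and Normal likelihood with known variance, the posterior is Normal; its mode equals its mean, the precision-weighted average.
Prior precision 1/σ₀² = 1/1 = 1; data precision n/σ² = 13/16 = 0.8125.
μ̂ = (1·8 + 0.8125·10.54) / (1 + 0.8125) = 16.56375/1.8125 = 13251/1450 ≈ 9.139.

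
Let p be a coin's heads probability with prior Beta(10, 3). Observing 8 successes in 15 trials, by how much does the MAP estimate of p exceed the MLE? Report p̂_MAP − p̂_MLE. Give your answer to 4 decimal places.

MAP − MLE = 0.1205

Posterior is Beta(18, 10); MAP = (18−1)/(28−2) = 17/26 ≈ 0.65385.
MLE ignores the prior: p̂_MLE = k/n = 8/15 ≈ 0.53333.
Difference = 17/26 − 8/15 = 47/390 ≈ 0.1205.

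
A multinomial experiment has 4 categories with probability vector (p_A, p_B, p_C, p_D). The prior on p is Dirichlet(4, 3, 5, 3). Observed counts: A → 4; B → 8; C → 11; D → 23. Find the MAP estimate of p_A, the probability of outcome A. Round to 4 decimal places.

MAP estimate of p_A = 0.1228

The posterior is Dirichlet(αᵢ + nᵢ) = Dirichlet(8, 11, 16, 26).
For a Dirichlet(a₁,…,a_K) with all aᵢ > 1, the mode has j-th component (aⱼ − 1)/(Σaᵢ − K).
Here Σaᵢ = 61 and K = 4, so p_A = (8 − 1)/(61 − 4) = 7/57 ≈ 0.1228.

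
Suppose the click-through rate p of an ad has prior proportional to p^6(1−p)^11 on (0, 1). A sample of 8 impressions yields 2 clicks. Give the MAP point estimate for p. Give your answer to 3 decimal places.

p̂_MAP = 0.320

The prior density ∝ p^6(1−p)^11 is the kernel of Beta(7, 12).
Data: 2 successes in 8 trials. The binomial likelihood contributes p^2(1−p)^6, so the posterior is Beta(7+2, 12+6) = Beta(9, 18).
For Beta(a, b) with a, b > 1 the mode is (a−1)/(a+b−2) = 8/25 ≈ 0.320.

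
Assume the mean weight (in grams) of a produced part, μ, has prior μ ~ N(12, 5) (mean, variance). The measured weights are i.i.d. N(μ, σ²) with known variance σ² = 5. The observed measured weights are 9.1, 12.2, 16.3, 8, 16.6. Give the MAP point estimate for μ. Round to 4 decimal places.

n = 5; x̄ = (9.1 + 12.2 + 16.3 + 8 + 16.6)/5 = 62.2/5 = 12.44.
For a Normal prior and Normal likelihood with known variance, the posterior is Normal; its mode equals its mean, the precision-weighted average.
Prior precision 1/σ₀² = 1/5 = 0.2; data precision n/σ² = 5/5 = 1.
μ̂ = (0.2·12 + 1·12.44) / (0.2 + 1) = 14.84/1.2 = 371/30 ≈ 12.3667.

μ̂_MAP = 12.3667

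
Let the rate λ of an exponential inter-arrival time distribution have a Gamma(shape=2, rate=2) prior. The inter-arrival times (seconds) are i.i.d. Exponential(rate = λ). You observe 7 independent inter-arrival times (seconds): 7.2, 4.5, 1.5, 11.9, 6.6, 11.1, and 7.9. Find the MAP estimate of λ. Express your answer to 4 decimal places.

λ̂_MAP = 0.1518

The Exponential(rate=λ) likelihood is ∝ λ^n e^(−λΣtᵢ). Here n = 7 and Σtᵢ = 7.2 + 4.5 + 1.5 + 11.9 + 6.6 + 11.1 + 7.9 = 50.7.
Posterior ∝ λe^(−2λ) · λ^7e^(−50.7λ) = λ^8e^(−52.7λ), i.e. Gamma(9, 52.7).
Mode = (a−1)/b = 8/52.7 ≈ 0.1518.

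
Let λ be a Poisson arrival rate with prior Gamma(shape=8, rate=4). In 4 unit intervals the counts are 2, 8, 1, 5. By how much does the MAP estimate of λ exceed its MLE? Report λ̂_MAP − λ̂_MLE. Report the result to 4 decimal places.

Σxᵢ = 16. Posterior is Gamma(24, 8); MAP = (24−1)/8 = 23/8 ≈ 2.87500.
MLE = x̄ = 16/4 ≈ 4.00000.
Difference = 23/8 − 16/4 = -9/8 ≈ -1.1250.

MAP − MLE = -1.1250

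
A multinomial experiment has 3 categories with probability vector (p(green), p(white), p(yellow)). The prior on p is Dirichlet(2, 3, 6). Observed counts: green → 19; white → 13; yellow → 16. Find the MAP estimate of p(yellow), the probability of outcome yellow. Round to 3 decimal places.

The posterior is Dirichlet(αᵢ + nᵢ) = Dirichlet(21, 16, 22).
For a Dirichlet(a₁,…,a_K) with all aᵢ > 1, the mode has j-th component (aⱼ − 1)/(Σaᵢ − K).
Here Σaᵢ = 59 and K = 3, so p(yellow) = (22 − 1)/(59 − 3) = 21/56 ≈ 0.375.

MAP estimate of p(yellow) = 0.375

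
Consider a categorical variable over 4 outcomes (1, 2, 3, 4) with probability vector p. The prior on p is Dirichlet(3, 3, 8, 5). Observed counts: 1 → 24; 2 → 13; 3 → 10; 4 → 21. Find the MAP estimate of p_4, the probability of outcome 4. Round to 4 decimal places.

MAP estimate: 0.3012

The posterior is Dirichlet(αᵢ + nᵢ) = Dirichlet(27, 16, 18, 26).
For a Dirichlet(a₁,…,a_K) with all aᵢ > 1, the mode has j-th component (aⱼ − 1)/(Σaᵢ − K).
Here Σaᵢ = 87 and K = 4, so p_4 = (26 − 1)/(87 − 4) = 25/83 ≈ 0.3012.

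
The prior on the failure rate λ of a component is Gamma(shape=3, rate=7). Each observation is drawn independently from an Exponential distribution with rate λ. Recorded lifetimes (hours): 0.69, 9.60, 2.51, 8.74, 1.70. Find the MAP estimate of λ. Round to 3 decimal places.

λ̂_MAP = 0.231

The Exponential(rate=λ) likelihood is ∝ λ^n e^(−λΣtᵢ). Here n = 5 and Σtᵢ = 0.69 + 9.60 + 2.51 + 8.74 + 1.70 = 23.24.
Posterior ∝ λ^2e^(−7λ) · λ^5e^(−23.24λ) = λ^7e^(−30.24λ), i.e. Gamma(8, 30.24).
Mode = (a−1)/b = 7/30.24 ≈ 0.231.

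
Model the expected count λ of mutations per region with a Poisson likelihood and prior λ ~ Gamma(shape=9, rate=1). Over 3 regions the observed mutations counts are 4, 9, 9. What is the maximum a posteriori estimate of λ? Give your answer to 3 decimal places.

λ̂_MAP = 7.500

Σxᵢ = 4+9+9 = 22, with n = 3.
Posterior ∝ λ^8e^(−1λ) · λ^22e^(−3λ) = λ^30e^(−4λ), i.e. Gamma(shape=31, rate=4).
The mode of a Gamma(a, b) with a ≥ 1 (shape–rate) is (a−1)/b = 30/4 ≈ 7.500.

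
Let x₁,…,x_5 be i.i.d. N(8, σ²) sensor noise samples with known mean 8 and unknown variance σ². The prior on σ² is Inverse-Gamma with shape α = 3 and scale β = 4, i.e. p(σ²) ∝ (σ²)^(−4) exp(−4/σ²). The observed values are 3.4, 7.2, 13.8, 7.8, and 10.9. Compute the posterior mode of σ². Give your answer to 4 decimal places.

σ̂²_MAP = 5.5300

Sum of squared deviations about the known mean: SS = (3.4−8)² + (7.2−8)² + (13.8−8)² + (7.8−8)² + (10.9−8)² = 63.89.
The Normal likelihood contributes (σ²)^(−n/2) exp(−SS/(2σ²)), so the posterior is Inverse-Gamma(α + n/2, β + SS/2) = Inverse-Gamma(5.5, 35.945).
The mode of Inverse-Gamma(a, b) is b/(a+1) = 35.945/6.5 ≈ 5.5300.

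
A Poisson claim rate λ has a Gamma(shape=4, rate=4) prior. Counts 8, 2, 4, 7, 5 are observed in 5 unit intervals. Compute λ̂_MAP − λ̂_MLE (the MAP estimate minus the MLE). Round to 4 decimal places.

MAP − MLE = -1.9778

Σxᵢ = 26. Posterior is Gamma(30, 9); MAP = (30−1)/9 = 29/9 ≈ 3.22222.
MLE = x̄ = 26/5 ≈ 5.20000.
Difference = 29/9 − 26/5 = -89/45 ≈ -1.9778.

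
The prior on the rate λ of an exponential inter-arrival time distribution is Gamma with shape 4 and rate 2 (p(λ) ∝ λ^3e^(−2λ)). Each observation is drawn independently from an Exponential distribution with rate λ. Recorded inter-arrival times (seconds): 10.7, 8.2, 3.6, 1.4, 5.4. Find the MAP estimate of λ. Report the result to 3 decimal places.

λ̂_MAP = 0.256

The Exponential(rate=λ) likelihood is ∝ λ^n e^(−λΣtᵢ). Here n = 5 and Σtᵢ = 10.7 + 8.2 + 3.6 + 1.4 + 5.4 = 29.3.
Posterior ∝ λ^3e^(−2λ) · λ^5e^(−29.3λ) = λ^8e^(−31.3λ), i.e. Gamma(9, 31.3).
Mode = (a−1)/b = 8/31.3 ≈ 0.256.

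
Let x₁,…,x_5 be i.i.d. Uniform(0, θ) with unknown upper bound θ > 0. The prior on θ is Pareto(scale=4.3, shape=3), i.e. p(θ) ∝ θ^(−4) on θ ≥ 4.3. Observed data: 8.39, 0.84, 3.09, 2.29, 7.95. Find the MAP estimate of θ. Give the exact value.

The Uniform(0, θ) likelihood is θ^(−n) for θ ≥ max(xᵢ), zero otherwise. Here max(xᵢ) = 8.39.
Posterior ∝ θ^(−4) · θ^(−5) = θ^(−9) on θ ≥ max(4.3, 8.39) = 8.39.
This density is strictly decreasing in θ, so the posterior mode lies at the lower boundary of the support.

θ̂_MAP = 8.39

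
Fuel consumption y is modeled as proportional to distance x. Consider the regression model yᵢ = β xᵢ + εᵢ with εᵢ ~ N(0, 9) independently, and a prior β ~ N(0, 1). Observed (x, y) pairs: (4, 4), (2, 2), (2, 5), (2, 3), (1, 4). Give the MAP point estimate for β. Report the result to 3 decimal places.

log p(β | y) = −Σ(yᵢ − βxᵢ)²/(2·9) − β²/(2·1) + const.
Setting the derivative to zero: Σxᵢ(yᵢ − βxᵢ)/9 − β/1 = 0, so β = Σxᵢyᵢ / (Σxᵢ² + σ²/τ²).
Σxᵢyᵢ = 4·4 + 2·2 + 2·5 + 2·3 + 1·4 = 40; Σxᵢ² = 29; σ²/τ² = 9.
β̂_MAP = 40 / (29 + 9) = 40/38 ≈ 1.053.

β̂_MAP = 1.053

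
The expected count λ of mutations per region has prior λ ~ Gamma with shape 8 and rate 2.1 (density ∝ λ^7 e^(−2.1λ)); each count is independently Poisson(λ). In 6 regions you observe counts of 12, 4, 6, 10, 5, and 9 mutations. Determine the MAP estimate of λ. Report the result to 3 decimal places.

Σxᵢ = 12+4+6+10+5+9 = 46, with n = 6.
Posterior ∝ λ^7e^(−2.1λ) · λ^46e^(−6λ) = λ^53e^(−8.1λ), i.e. Gamma(shape=54, rate=8.1).
The mode of a Gamma(a, b) with a ≥ 1 (shape–rate) is (a−1)/b = 53/8.1 ≈ 6.543.

λ̂_MAP = 6.543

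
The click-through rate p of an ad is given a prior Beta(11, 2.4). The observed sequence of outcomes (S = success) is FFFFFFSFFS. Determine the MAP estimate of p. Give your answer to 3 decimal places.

p̂_MAP = 0.561

Prior: Beta(11, 2.4).
Data: 2 successes in 10 trials (from the sequence). The binomial likelihood contributes p^2(1−p)^8, so the posterior is Beta(11+2, 2.4+8) = Beta(13, 10.4).
For Beta(a, b) with a, b > 1 the mode is (a−1)/(a+b−2) = 12/21.4 ≈ 0.561.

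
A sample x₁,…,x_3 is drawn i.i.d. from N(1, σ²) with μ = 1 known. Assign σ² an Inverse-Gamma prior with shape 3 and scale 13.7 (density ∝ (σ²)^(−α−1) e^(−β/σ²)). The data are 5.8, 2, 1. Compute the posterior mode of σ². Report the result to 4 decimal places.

σ̂²_MAP = 4.6764

Sum of squared deviations about the known mean: SS = (5.8−1)² + (2−1)² + (1−1)² = 24.04.
The Normal likelihood contributes (σ²)^(−n/2) exp(−SS/(2σ²)), so the posterior is Inverse-Gamma(α + n/2, β + SS/2) = Inverse-Gamma(4.5, 25.72).
The mode of Inverse-Gamma(a, b) is b/(a+1) = 25.72/5.5 ≈ 4.6764.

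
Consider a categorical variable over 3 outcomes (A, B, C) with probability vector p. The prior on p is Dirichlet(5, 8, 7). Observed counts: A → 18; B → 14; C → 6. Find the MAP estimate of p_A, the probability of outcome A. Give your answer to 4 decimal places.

The posterior is Dirichlet(αᵢ + nᵢ) = Dirichlet(23, 22, 13).
For a Dirichlet(a₁,…,a_K) with all aᵢ > 1, the mode has j-th component (aⱼ − 1)/(Σaᵢ − K).
Here Σaᵢ = 58 and K = 3, so p_A = (23 − 1)/(58 − 3) = 22/55 ≈ 0.4000.

MAP estimate of p_A = 0.4000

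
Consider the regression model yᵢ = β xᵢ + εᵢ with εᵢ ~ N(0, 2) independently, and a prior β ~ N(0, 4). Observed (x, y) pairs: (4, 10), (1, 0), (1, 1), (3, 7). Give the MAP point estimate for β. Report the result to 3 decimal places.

log p(β | y) = −Σ(yᵢ − βxᵢ)²/(2·2) − β²/(2·4) + const.
Setting the derivative to zero: Σxᵢ(yᵢ − βxᵢ)/2 − β/4 = 0, so β = Σxᵢyᵢ / (Σxᵢ² + σ²/τ²).
Σxᵢyᵢ = 4·10 + 1·0 + 1·1 + 3·7 = 62; Σxᵢ² = 27; σ²/τ² = 0.5.
β̂_MAP = 62 / (27 + 0.5) = 62/27.5 ≈ 2.255.

β̂_MAP = 2.255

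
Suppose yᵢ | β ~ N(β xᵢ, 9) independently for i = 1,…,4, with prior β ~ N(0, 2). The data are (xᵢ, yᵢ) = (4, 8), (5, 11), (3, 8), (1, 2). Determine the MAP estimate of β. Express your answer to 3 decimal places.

log p(β | y) = −Σ(yᵢ − βxᵢ)²/(2·9) − β²/(2·2) + const.
Setting the derivative to zero: Σxᵢ(yᵢ − βxᵢ)/9 − β/2 = 0, so β = Σxᵢyᵢ / (Σxᵢ² + σ²/τ²).
Σxᵢyᵢ = 4·8 + 5·11 + 3·8 + 1·2 = 113; Σxᵢ² = 51; σ²/τ² = 4.5.
β̂_MAP = 113 / (51 + 4.5) = 113/55.5 ≈ 2.036.

β̂_MAP = 2.036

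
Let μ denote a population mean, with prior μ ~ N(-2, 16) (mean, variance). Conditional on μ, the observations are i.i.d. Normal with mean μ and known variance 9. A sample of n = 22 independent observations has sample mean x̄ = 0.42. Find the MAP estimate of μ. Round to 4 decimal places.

μ̂_MAP = 0.3597

n = 22, x̄ = 0.42.
For a Normal prior and Normal likelihood with known variance, the posterior is Normal; its mode equals its mean, the precision-weighted average.
Prior precision 1/σ₀² = 1/16 = 0.0625; data precision n/σ² = 22/9.
μ̂ = (0.0625·(-2) + (22/9)·0.42) / (0.0625 + 22/9) = (541/600)/(361/144) = 3246/9025 ≈ 0.3597.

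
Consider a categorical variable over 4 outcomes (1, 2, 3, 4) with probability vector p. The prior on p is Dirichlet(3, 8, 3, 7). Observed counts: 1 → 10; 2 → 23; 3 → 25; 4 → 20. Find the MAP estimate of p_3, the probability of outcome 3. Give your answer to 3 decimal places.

MAP estimate: 0.284

The posterior is Dirichlet(αᵢ + nᵢ) = Dirichlet(13, 31, 28, 27).
For a Dirichlet(a₁,…,a_K) with all aᵢ > 1, the mode has j-th component (aⱼ − 1)/(Σaᵢ − K).
Here Σaᵢ = 99 and K = 4, so p_3 = (28 − 1)/(99 − 4) = 27/95 ≈ 0.284.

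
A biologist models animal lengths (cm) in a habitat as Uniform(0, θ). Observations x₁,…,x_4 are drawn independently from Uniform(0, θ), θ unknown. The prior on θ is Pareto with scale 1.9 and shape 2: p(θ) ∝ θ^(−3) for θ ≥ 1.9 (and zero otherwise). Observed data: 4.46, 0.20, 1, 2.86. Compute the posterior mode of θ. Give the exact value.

θ̂_MAP = 4.46

The Uniform(0, θ) likelihood is θ^(−n) for θ ≥ max(xᵢ), zero otherwise. Here max(xᵢ) = 4.46.
Posterior ∝ θ^(−3) · θ^(−4) = θ^(−7) on θ ≥ max(1.9, 4.46) = 4.46.
This density is strictly decreasing in θ, so the posterior mode lies at the lower boundary of the support.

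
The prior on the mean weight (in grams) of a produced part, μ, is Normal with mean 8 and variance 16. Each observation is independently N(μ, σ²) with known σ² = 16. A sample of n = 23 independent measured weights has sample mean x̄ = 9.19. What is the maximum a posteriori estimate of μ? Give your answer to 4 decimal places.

μ̂_MAP = 9.1404

n = 23, x̄ = 9.19.
For a Normal prior and Normal likelihood with known variance, the posterior is Normal; its mode equals its mean, the precision-weighted average.
Prior precision 1/σ₀² = 1/16 = 0.0625; data precision n/σ² = 23/16 = 1.4375.
μ̂ = (0.0625·8 + 1.4375·9.19) / (0.0625 + 1.4375) = 13.710625/1.5 = 21937/2400 ≈ 9.1404.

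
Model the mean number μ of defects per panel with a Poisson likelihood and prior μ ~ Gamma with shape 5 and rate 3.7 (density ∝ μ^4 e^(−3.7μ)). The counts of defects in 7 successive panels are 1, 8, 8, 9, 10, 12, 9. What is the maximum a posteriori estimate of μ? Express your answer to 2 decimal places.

Σxᵢ = 1+8+8+9+10+12+9 = 57, with n = 7.
Posterior ∝ μ^4e^(−3.7μ) · μ^57e^(−7μ) = μ^61e^(−10.7μ), i.e. Gamma(shape=62, rate=10.7).
The mode of a Gamma(a, b) with a ≥ 1 (shape–rate) is (a−1)/b = 61/10.7 ≈ 5.70.

μ̂_MAP = 5.70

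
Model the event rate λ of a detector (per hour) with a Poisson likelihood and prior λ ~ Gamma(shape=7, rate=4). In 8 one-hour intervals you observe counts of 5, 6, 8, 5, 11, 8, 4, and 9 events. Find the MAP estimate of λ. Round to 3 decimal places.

Σxᵢ = 5+6+8+5+11+8+4+9 = 56, with n = 8.
Posterior ∝ λ^6e^(−4λ) · λ^56e^(−8λ) = λ^62e^(−12λ), i.e. Gamma(shape=63, rate=12).
The mode of a Gamma(a, b) with a ≥ 1 (shape–rate) is (a−1)/b = 62/12 ≈ 5.167.

λ̂_MAP = 5.167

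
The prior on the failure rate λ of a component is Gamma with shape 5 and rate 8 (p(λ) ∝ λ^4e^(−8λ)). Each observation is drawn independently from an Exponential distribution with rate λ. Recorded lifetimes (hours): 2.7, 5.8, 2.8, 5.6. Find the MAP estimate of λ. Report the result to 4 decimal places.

λ̂_MAP = 0.3213

The Exponential(rate=λ) likelihood is ∝ λ^n e^(−λΣtᵢ). Here n = 4 and Σtᵢ = 2.7 + 5.8 + 2.8 + 5.6 = 16.9.
Posterior ∝ λ^4e^(−8λ) · λ^4e^(−16.9λ) = λ^8e^(−24.9λ), i.e. Gamma(9, 24.9).
Mode = (a−1)/b = 8/24.9 ≈ 0.3213.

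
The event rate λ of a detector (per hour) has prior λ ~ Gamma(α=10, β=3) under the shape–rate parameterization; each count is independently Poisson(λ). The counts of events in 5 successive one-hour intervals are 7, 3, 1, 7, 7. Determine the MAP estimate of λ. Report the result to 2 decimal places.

λ̂_MAP = 4.25

Σxᵢ = 7+3+1+7+7 = 25, with n = 5.
Posterior ∝ λ^9e^(−3λ) · λ^25e^(−5λ) = λ^34e^(−8λ), i.e. Gamma(shape=35, rate=8).
The mode of a Gamma(a, b) with a ≥ 1 (shape–rate) is (a−1)/b = 34/8 ≈ 4.25.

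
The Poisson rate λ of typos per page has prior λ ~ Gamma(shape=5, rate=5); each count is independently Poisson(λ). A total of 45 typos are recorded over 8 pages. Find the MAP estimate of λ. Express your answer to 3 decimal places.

λ̂_MAP = 3.769

Σxᵢ = 45, n = 8.
Posterior ∝ λ^4e^(−5λ) · λ^45e^(−8λ) = λ^49e^(−13λ), i.e. Gamma(shape=50, rate=13).
The mode of a Gamma(a, b) with a ≥ 1 (shape–rate) is (a−1)/b = 49/13 ≈ 3.769.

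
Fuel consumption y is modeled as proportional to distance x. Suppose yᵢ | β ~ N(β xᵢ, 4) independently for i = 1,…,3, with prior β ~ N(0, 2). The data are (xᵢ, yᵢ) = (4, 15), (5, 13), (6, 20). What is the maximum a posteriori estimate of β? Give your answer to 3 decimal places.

log p(β | y) = −Σ(yᵢ − βxᵢ)²/(2·4) − β²/(2·2) + const.
Setting the derivative to zero: Σxᵢ(yᵢ − βxᵢ)/4 − β/2 = 0, so β = Σxᵢyᵢ / (Σxᵢ² + σ²/τ²).
Σxᵢyᵢ = 4·15 + 5·13 + 6·20 = 245; Σxᵢ² = 77; σ²/τ² = 2.
β̂_MAP = 245 / (77 + 2) = 245/79 ≈ 3.101.

β̂_MAP = 3.101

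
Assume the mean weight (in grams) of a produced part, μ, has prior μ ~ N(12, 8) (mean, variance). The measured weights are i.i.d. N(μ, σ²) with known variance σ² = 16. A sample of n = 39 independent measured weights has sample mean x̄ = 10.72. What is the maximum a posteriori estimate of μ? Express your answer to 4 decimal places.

μ̂_MAP = 10.7824

n = 39, x̄ = 10.72.
For a Normal prior and Normal likelihood with known variance, the posterior is Normal; its mode equals its mean, the precision-weighted average.
Prior precision 1/σ₀² = 1/8 = 0.125; data precision n/σ² = 39/16 = 2.4375.
μ̂ = (0.125·12 + 2.4375·10.72) / (0.125 + 2.4375) = 27.63/2.5625 = 11052/1025 ≈ 10.7824.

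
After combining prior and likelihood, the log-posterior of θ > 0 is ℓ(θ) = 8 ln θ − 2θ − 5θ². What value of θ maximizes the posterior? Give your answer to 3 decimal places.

ℓ'(θ) = 8/θ − 2 − 10θ. Setting this to zero and multiplying by θ: 10θ² + 2θ − 8 = 0.
θ = (−2 + √(2² + 4·10·8)) / (2·10) = (−2 + √324) / 20 = (−2 + 18)/20 = 4/5.
ℓ''(θ) = −8/θ² − 10 < 0, confirming a maximum.

θ̂_MAP = 0.800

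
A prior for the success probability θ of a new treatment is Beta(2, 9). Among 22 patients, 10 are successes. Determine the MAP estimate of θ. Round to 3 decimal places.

Prior: Beta(2, 9).
Data: 10 successes in 22 trials. The binomial likelihood contributes θ^10(1−θ)^12, so the posterior is Beta(2+10, 9+12) = Beta(12, 21).
For Beta(a, b) with a, b > 1 the mode is (a−1)/(a+b−2) = 11/31 ≈ 0.355.

θ̂_MAP = 0.355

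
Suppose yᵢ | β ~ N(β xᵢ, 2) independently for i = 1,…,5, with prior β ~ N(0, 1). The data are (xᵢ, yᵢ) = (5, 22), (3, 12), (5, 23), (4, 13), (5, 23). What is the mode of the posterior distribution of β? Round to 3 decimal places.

log p(β | y) = −Σ(yᵢ − βxᵢ)²/(2·2) − β²/(2·1) + const.
Setting the derivative to zero: Σxᵢ(yᵢ − βxᵢ)/2 − β/1 = 0, so β = Σxᵢyᵢ / (Σxᵢ² + σ²/τ²).
Σxᵢyᵢ = 5·22 + 3·12 + 5·23 + 4·13 + 5·23 = 428; Σxᵢ² = 100; σ²/τ² = 2.
β̂_MAP = 428 / (100 + 2) = 428/102 ≈ 4.196.

β̂_MAP = 4.196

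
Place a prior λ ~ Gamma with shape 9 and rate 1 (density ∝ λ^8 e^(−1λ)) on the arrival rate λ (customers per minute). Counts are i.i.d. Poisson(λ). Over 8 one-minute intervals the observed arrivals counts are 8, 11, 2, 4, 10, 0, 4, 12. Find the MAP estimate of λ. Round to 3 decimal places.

λ̂_MAP = 6.556

Σxᵢ = 8+11+2+4+10+0+4+12 = 51, with n = 8.
Posterior ∝ λ^8e^(−1λ) · λ^51e^(−8λ) = λ^59e^(−9λ), i.e. Gamma(shape=60, rate=9).
The mode of a Gamma(a, b) with a ≥ 1 (shape–rate) is (a−1)/b = 59/9 ≈ 6.556.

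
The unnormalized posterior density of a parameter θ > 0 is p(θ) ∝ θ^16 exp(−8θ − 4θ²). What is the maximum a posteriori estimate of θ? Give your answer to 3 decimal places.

ℓ'(θ) = 16/θ − 8 − 8θ. Setting this to zero and multiplying by θ: 8θ² + 8θ − 16 = 0.
θ = (−8 + √(8² + 4·8·16)) / (2·8) = (−8 + √576) / 16 = (−8 + 24)/16 = 1.
ℓ''(θ) = −16/θ² − 8 < 0, confirming a maximum.

θ̂_MAP = 1.000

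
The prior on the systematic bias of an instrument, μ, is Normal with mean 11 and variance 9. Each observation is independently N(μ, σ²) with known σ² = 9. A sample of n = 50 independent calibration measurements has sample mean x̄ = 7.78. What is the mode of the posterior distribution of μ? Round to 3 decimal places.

n = 50, x̄ = 7.78.
For a Normal prior and Normal likelihood with known variance, the posterior is Normal; its mode equals its mean, the precision-weighted average.
Prior precision 1/σ₀² = 1/9; data precision n/σ² = 50/9.
μ̂ = ((1/9)·11 + (50/9)·7.78) / (1/9 + 50/9) = (400/9)/(17/3) = 400/51 ≈ 7.843.

μ̂_MAP = 7.843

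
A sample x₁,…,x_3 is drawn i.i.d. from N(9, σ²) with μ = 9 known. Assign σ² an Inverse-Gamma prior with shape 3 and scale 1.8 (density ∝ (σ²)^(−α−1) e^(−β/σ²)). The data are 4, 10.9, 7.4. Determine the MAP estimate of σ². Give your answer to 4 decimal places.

Sum of squared deviations about the known mean: SS = (4−9)² + (10.9−9)² + (7.4−9)² = 31.17.
The Normal likelihood contributes (σ²)^(−n/2) exp(−SS/(2σ²)), so the posterior is Inverse-Gamma(α + n/2, β + SS/2) = Inverse-Gamma(4.5, 17.385).
The mode of Inverse-Gamma(a, b) is b/(a+1) = 17.385/5.5 ≈ 3.1609.

σ̂²_MAP = 3.1609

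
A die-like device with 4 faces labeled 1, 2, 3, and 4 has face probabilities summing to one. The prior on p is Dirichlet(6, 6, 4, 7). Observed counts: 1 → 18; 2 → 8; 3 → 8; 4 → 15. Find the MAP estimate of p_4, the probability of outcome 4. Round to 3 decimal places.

The posterior is Dirichlet(αᵢ + nᵢ) = Dirichlet(24, 14, 12, 22).
For a Dirichlet(a₁,…,a_K) with all aᵢ > 1, the mode has j-th component (aⱼ − 1)/(Σaᵢ − K).
Here Σaᵢ = 72 and K = 4, so p_4 = (22 − 1)/(72 − 4) = 21/68 ≈ 0.309.

MAP estimate: 0.309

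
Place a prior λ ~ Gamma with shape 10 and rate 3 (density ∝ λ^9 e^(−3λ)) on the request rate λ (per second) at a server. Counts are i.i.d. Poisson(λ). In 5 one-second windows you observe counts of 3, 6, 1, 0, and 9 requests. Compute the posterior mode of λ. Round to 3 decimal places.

λ̂_MAP = 3.500

Σxᵢ = 3+6+1+0+9 = 19, with n = 5.
Posterior ∝ λ^9e^(−3λ) · λ^19e^(−5λ) = λ^28e^(−8λ), i.e. Gamma(shape=29, rate=8).
The mode of a Gamma(a, b) with a ≥ 1 (shape–rate) is (a−1)/b = 28/8 ≈ 3.500.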